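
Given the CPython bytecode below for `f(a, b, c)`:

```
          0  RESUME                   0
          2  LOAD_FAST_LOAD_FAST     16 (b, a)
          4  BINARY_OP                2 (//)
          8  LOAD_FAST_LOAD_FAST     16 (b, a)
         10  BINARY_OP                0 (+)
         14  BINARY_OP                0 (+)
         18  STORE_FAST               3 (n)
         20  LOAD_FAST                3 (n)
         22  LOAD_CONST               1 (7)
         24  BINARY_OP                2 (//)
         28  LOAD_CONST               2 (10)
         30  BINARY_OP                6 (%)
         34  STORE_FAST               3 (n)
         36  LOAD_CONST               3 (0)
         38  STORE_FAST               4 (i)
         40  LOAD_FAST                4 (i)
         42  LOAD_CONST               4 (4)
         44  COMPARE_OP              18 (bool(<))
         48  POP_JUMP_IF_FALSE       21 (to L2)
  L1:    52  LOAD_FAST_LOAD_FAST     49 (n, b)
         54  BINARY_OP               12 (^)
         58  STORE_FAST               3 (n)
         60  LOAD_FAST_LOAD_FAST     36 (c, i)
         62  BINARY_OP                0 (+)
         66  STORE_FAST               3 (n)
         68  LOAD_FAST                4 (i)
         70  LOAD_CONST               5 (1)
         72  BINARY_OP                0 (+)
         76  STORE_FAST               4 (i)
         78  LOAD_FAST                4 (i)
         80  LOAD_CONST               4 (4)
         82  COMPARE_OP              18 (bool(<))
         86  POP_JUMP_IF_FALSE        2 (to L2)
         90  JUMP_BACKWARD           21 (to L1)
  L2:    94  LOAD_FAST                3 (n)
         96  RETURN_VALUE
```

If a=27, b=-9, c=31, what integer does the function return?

34

LOAD_FAST_LOAD_FAST b,a → push -9,27
BINARY_OP // → -9 // 27 = -1
LOAD_FAST_LOAD_FAST b,a → push -9,27
BINARY_OP + → -9 + 27 = 18
BINARY_OP + → -1 + 18 = 17
STORE_FAST n → n=17
LOAD_FAST n → push 17
LOAD_CONST → push 7
BINARY_OP // → 17 // 7 = 2
LOAD_CONST → push 10
BINARY_OP % → 2 % 10 = 2
STORE_FAST n → n=2
LOAD_CONST → push 0
STORE_FAST i → i=0
LOAD_FAST i → push 0
LOAD_CONST → push 4
COMPARE_OP bool(<) → 0 vs 4 = True
POP_JUMP_IF_FALSE → pop True; no jump
LOAD_FAST_LOAD_FAST n,b → push 2,-9
BINARY_OP ^ → 2 ^ -9 = -11
STORE_FAST n → n=-11
LOAD_FAST_LOAD_FAST c,i → push 31,0
BINARY_OP + → 31 + 0 = 31
STORE_FAST n → n=31
LOAD_FAST i → push 0
LOAD_CONST → push 1
BINARY_OP + → 0 + 1 = 1
STORE_FAST i → i=1
LOAD_FAST i → push 1
LOAD_CONST → push 4
COMPARE_OP bool(<) → 1 vs 4 = True
POP_JUMP_IF_FALSE → pop True; no jump
LOAD_FAST_LOAD_FAST n,b → push 31,-9
BINARY_OP ^ → 31 ^ -9 = -24
STORE_FAST n → n=-24
LOAD_FAST_LOAD_FAST c,i → push 31,1
BINARY_OP + → 31 + 1 = 32
STORE_FAST n → n=32
LOAD_FAST i → push 1
LOAD_CONST → push 1
BINARY_OP + → 1 + 1 = 2
STORE_FAST i → i=2
LOAD_FAST i → push 2
LOAD_CONST → push 4
COMPARE_OP bool(<) → 2 vs 4 = True
POP_JUMP_IF_FALSE → pop True; no jump
LOAD_FAST_LOAD_FAST n,b → push 32,-9
BINARY_OP ^ → 32 ^ -9 = -41
STORE_FAST n → n=-41
LOAD_FAST_LOAD_FAST c,i → push 31,2
BINARY_OP + → 31 + 2 = 33
STORE_FAST n → n=33
LOAD_FAST i → push 2
LOAD_CONST → push 1
BINARY_OP + → 2 + 1 = 3
STORE_FAST i → i=3
LOAD_FAST i → push 3
LOAD_CONST → push 4
COMPARE_OP bool(<) → 3 vs 4 = True
POP_JUMP_IF_FALSE → pop True; no jump
LOAD_FAST_LOAD_FAST n,b → push 33,-9
BINARY_OP ^ → 33 ^ -9 = -42
STORE_FAST n → n=-42
LOAD_FAST_LOAD_FAST c,i → push 31,3
BINARY_OP + → 31 + 3 = 34
STORE_FAST n → n=34
LOAD_FAST i → push 3
LOAD_CONST → push 1
BINARY_OP + → 3 + 1 = 4
STORE_FAST i → i=4
LOAD_FAST i → push 4
LOAD_CONST → push 4
COMPARE_OP bool(<) → 4 vs 4 = False
POP_JUMP_IF_FALSE → pop False; jump
LOAD_FAST n → push 34
RETURN_VALUE → return 34.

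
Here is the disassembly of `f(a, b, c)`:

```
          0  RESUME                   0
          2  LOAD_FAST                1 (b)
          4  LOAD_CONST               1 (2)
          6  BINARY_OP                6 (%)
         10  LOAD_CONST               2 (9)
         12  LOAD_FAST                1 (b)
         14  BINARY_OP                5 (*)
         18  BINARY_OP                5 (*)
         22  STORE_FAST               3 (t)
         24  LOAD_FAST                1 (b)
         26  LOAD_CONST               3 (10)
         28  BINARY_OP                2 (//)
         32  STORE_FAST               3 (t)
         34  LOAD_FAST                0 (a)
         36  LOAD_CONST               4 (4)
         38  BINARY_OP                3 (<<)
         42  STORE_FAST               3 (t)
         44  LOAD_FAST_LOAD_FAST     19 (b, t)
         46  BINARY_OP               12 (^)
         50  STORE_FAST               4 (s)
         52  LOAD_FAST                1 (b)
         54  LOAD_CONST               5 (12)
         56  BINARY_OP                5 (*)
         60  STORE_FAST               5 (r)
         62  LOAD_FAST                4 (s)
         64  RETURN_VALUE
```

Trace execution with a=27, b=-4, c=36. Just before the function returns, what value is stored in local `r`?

-48

LOAD_FAST b → push -4. Stack: [-4]
LOAD_CONST → push 2. Stack: [-4, 2]
BINARY_OP % → -4 % 2 = 0. Stack: [0]
LOAD_CONST → push 9. Stack: [0, 9]
LOAD_FAST b → push -4. Stack: [0, 9, -4]
BINARY_OP * → 9 * -4 = -36. Stack: [0, -36]
BINARY_OP * → 0 * -36 = 0. Stack: [0]
STORE_FAST t → t=0. Stack: []
LOAD_FAST b → push -4. Stack: [-4]
LOAD_CONST → push 10. Stack: [-4, 10]
BINARY_OP // → -4 // 10 = -1. Stack: [-1]
STORE_FAST t → t=-1. Stack: []
LOAD_FAST a → push 27. Stack: [27]
LOAD_CONST → push 4. Stack: [27, 4]
BINARY_OP << → 27 << 4 = 432. Stack: [432]
STORE_FAST t → t=432. Stack: []
LOAD_FAST_LOAD_FAST b,t → push -4,432. Stack: [-4, 432]
BINARY_OP ^ → -4 ^ 432 = -436. Stack: [-436]
STORE_FAST s → s=-436. Stack: []
LOAD_FAST b → push -4. Stack: [-4]
LOAD_CONST → push 12. Stack: [-4, 12]
BINARY_OP * → -4 * 12 = -48. Stack: [-48]
STORE_FAST r → r=-48. Stack: []
LOAD_FAST s → push -436. Stack: [-436]
RETURN_VALUE → return -436.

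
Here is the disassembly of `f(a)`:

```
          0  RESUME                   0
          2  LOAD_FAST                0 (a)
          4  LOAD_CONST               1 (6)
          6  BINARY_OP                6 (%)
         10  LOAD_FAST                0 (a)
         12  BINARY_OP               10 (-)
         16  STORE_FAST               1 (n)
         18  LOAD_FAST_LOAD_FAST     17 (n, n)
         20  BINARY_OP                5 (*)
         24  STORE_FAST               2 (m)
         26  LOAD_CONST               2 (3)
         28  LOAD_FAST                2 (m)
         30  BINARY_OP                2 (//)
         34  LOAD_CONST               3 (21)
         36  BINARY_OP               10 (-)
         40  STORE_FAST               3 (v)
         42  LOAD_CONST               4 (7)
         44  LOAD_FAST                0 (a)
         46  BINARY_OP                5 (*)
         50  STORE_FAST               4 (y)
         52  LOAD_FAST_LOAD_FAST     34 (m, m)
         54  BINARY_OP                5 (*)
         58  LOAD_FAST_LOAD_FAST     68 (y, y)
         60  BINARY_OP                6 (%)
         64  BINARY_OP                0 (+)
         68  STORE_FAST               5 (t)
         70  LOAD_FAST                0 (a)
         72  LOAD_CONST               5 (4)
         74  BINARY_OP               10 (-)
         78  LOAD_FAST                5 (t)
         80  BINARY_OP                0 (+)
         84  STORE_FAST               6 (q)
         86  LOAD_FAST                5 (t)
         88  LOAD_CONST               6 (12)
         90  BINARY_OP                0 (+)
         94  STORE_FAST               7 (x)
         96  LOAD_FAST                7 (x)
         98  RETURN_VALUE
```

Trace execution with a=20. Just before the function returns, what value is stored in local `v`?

LOAD_FAST a → push 20. Stack: [20]
LOAD_CONST → push 6. Stack: [20, 6]
BINARY_OP % → 20 % 6 = 2. Stack: [2]
LOAD_FAST a → push 20. Stack: [2, 20]
BINARY_OP - → 2 - 20 = -18. Stack: [-18]
STORE_FAST n → n=-18. Stack: []
LOAD_FAST_LOAD_FAST n,n → push -18,-18. Stack: [-18, -18]
BINARY_OP * → -18 * -18 = 324. Stack: [324]
STORE_FAST m → m=324. Stack: []
LOAD_CONST → push 3. Stack: [3]
LOAD_FAST m → push 324. Stack: [3, 324]
BINARY_OP // → 3 // 324 = 0. Stack: [0]
LOAD_CONST → push 21. Stack: [0, 21]
BINARY_OP - → 0 - 21 = -21. Stack: [-21]
STORE_FAST v → v=-21. Stack: []
LOAD_CONST → push 7. Stack: [7]
LOAD_FAST a → push 20. Stack: [7, 20]
BINARY_OP * → 7 * 20 = 140. Stack: [140]
STORE_FAST y → y=140. Stack: []
LOAD_FAST_LOAD_FAST m,m → push 324,324. Stack: [324, 324]
BINARY_OP * → 324 * 324 = 104976. Stack: [104976]
LOAD_FAST_LOAD_FAST y,y → push 140,140. Stack: [104976, 140, 140]
BINARY_OP % → 140 % 140 = 0. Stack: [104976, 0]
BINARY_OP + → 104976 + 0 = 104976. Stack: [104976]
STORE_FAST t → t=104976. Stack: []
LOAD_FAST a → push 20. Stack: [20]
LOAD_CONST → push 4. Stack: [20, 4]
BINARY_OP - → 20 - 4 = 16. Stack: [16]
LOAD_FAST t → push 104976. Stack: [16, 104976]
BINARY_OP + → 16 + 104976 = 104992. Stack: [104992]
STORE_FAST q → q=104992. Stack: []
LOAD_FAST t → push 104976. Stack: [104976]
LOAD_CONST → push 12. Stack: [104976, 12]
BINARY_OP + → 104976 + 12 = 104988. Stack: [104988]
STORE_FAST x → x=104988. Stack: []
LOAD_FAST x → push 104988. Stack: [104988]
RETURN_VALUE → return 104988.

-21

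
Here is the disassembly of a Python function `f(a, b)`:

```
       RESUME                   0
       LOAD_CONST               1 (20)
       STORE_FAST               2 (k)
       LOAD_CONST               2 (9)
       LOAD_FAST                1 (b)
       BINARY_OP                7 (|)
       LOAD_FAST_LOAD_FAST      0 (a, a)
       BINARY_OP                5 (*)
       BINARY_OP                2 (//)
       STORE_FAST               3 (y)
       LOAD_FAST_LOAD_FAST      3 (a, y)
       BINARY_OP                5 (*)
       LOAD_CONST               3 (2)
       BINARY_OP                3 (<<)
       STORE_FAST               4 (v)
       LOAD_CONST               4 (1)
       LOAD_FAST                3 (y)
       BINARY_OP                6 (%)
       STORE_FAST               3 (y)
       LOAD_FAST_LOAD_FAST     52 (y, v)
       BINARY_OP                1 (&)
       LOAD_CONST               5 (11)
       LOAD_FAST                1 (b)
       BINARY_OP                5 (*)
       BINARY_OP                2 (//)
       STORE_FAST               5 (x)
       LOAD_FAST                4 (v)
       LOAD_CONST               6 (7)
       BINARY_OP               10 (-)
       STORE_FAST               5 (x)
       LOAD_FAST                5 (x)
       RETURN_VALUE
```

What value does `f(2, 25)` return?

41

LOAD_CONST → push 20. Stack: [20]
STORE_FAST k → k=20. Stack: []
LOAD_CONST → push 9. Stack: [9]
LOAD_FAST b → push 25. Stack: [9, 25]
BINARY_OP | → 9 | 25 = 25. Stack: [25]
LOAD_FAST_LOAD_FAST a,a → push 2,2. Stack: [25, 2, 2]
BINARY_OP * → 2 * 2 = 4. Stack: [25, 4]
BINARY_OP // → 25 // 4 = 6. Stack: [6]
STORE_FAST y → y=6. Stack: []
LOAD_FAST_LOAD_FAST a,y → push 2,6. Stack: [2, 6]
BINARY_OP * → 2 * 6 = 12. Stack: [12]
LOAD_CONST → push 2. Stack: [12, 2]
BINARY_OP << → 12 << 2 = 48. Stack: [48]
STORE_FAST v → v=48. Stack: []
LOAD_CONST → push 1. Stack: [1]
LOAD_FAST y → push 6. Stack: [1, 6]
BINARY_OP % → 1 % 6 = 1. Stack: [1]
STORE_FAST y → y=1. Stack: []
LOAD_FAST_LOAD_FAST y,v → push 1,48. Stack: [1, 48]
BINARY_OP & → 1 & 48 = 0. Stack: [0]
LOAD_CONST → push 11. Stack: [0, 11]
LOAD_FAST b → push 25. Stack: [0, 11, 25]
BINARY_OP * → 11 * 25 = 275. Stack: [0, 275]
BINARY_OP // → 0 // 275 = 0. Stack: [0]
STORE_FAST x → x=0. Stack: []
LOAD_FAST v → push 48. Stack: [48]
LOAD_CONST → push 7. Stack: [48, 7]
BINARY_OP - → 48 - 7 = 41. Stack: [41]
STORE_FAST x → x=41. Stack: []
LOAD_FAST x → push 41. Stack: [41]
RETURN_VALUE → return 41.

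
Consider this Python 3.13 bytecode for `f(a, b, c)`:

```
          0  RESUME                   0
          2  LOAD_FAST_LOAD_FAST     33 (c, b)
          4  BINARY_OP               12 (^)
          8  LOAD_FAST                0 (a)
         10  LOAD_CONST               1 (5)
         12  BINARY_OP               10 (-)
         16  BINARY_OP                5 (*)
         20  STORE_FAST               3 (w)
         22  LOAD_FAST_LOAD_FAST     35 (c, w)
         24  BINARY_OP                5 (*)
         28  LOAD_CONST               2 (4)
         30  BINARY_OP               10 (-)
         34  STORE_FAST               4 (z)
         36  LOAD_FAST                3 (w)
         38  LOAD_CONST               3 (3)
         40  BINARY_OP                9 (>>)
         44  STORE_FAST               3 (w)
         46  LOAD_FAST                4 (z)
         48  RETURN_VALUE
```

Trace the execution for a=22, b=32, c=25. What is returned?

24221

LOAD_FAST_LOAD_FAST c,b → push 25,32. Stack: [25, 32]
BINARY_OP ^ → 25 ^ 32 = 57. Stack: [57]
LOAD_FAST a → push 22. Stack: [57, 22]
LOAD_CONST → push 5. Stack: [57, 22, 5]
BINARY_OP - → 22 - 5 = 17. Stack: [57, 17]
BINARY_OP * → 57 * 17 = 969. Stack: [969]
STORE_FAST w → w=969. Stack: []
LOAD_FAST_LOAD_FAST c,w → push 25,969. Stack: [25, 969]
BINARY_OP * → 25 * 969 = 24225. Stack: [24225]
LOAD_CONST → push 4. Stack: [24225, 4]
BINARY_OP - → 24225 - 4 = 24221. Stack: [24221]
STORE_FAST z → z=24221. Stack: []
LOAD_FAST w → push 969. Stack: [969]
LOAD_CONST → push 3. Stack: [969, 3]
BINARY_OP >> → 969 >> 3 = 121. Stack: [121]
STORE_FAST w → w=121. Stack: []
LOAD_FAST z → push 24221. Stack: [24221]
RETURN_VALUE → return 24221.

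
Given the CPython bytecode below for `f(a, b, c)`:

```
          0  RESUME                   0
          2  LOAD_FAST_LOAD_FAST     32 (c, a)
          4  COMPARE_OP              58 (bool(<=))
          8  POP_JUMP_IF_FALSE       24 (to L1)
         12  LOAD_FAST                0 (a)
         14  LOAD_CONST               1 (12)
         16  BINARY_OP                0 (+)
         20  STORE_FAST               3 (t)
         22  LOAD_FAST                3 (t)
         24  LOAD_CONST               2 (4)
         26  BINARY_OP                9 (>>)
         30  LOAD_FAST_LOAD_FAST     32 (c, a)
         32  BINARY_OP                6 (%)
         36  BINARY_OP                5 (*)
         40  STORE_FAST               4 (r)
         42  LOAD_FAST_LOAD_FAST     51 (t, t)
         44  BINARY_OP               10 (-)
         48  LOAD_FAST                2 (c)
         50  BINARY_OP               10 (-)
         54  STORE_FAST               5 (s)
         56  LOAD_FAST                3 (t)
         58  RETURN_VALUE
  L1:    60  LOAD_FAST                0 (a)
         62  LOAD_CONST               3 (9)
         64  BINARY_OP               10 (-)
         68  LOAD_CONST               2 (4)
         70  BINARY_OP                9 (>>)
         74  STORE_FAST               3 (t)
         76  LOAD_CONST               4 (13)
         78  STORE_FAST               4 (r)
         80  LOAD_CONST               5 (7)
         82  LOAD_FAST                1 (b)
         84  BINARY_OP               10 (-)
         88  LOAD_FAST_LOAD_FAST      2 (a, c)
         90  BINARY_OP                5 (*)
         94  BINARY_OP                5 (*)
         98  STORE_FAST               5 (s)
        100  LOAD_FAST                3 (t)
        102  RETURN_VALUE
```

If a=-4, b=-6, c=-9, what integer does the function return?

LOAD_FAST_LOAD_FAST c,a → push -9,-4. Stack: [-9, -4]
COMPARE_OP bool(<=) → -9 vs -4 = True. Stack: [True]
POP_JUMP_IF_FALSE → pop True; no jump. Stack: []
LOAD_FAST a → push -4. Stack: [-4]
LOAD_CONST → push 12. Stack: [-4, 12]
BINARY_OP + → -4 + 12 = 8. Stack: [8]
STORE_FAST t → t=8. Stack: []
LOAD_FAST t → push 8. Stack: [8]
LOAD_CONST → push 4. Stack: [8, 4]
BINARY_OP >> → 8 >> 4 = 0. Stack: [0]
LOAD_FAST_LOAD_FAST c,a → push -9,-4. Stack: [0, -9, -4]
BINARY_OP % → -9 % -4 = -1. Stack: [0, -1]
BINARY_OP * → 0 * -1 = 0. Stack: [0]
STORE_FAST r → r=0. Stack: []
LOAD_FAST_LOAD_FAST t,t → push 8,8. Stack: [8, 8]
BINARY_OP - → 8 - 8 = 0. Stack: [0]
LOAD_FAST c → push -9. Stack: [0, -9]
BINARY_OP - → 0 - -9 = 9. Stack: [9]
STORE_FAST s → s=9. Stack: []
LOAD_FAST t → push 8. Stack: [8]
RETURN_VALUE → return 8.

8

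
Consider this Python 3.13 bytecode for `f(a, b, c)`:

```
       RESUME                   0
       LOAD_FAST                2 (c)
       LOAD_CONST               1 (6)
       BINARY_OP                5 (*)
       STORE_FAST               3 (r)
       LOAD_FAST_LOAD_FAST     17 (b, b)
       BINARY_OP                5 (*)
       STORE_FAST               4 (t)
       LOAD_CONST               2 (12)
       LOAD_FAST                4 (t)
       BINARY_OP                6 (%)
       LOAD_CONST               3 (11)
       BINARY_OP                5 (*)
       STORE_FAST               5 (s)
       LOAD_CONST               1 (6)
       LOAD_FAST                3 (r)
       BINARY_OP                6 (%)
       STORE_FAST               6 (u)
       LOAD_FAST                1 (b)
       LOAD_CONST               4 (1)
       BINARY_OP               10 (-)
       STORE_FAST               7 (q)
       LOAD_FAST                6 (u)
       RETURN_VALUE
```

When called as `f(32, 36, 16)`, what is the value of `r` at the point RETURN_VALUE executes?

LOAD_FAST c → push 16. Stack: [16]
LOAD_CONST → push 6. Stack: [16, 6]
BINARY_OP * → 16 * 6 = 96. Stack: [96]
STORE_FAST r → r=96. Stack: []
LOAD_FAST_LOAD_FAST b,b → push 36,36. Stack: [36, 36]
BINARY_OP * → 36 * 36 = 1296. Stack: [1296]
STORE_FAST t → t=1296. Stack: []
LOAD_CONST → push 12. Stack: [12]
LOAD_FAST t → push 1296. Stack: [12, 1296]
BINARY_OP % → 12 % 1296 = 12. Stack: [12]
LOAD_CONST → push 11. Stack: [12, 11]
BINARY_OP * → 12 * 11 = 132. Stack: [132]
STORE_FAST s → s=132. Stack: []
LOAD_CONST → push 6. Stack: [6]
LOAD_FAST r → push 96. Stack: [6, 96]
BINARY_OP % → 6 % 96 = 6. Stack: [6]
STORE_FAST u → u=6. Stack: []
LOAD_FAST b → push 36. Stack: [36]
LOAD_CONST → push 1. Stack: [36, 1]
BINARY_OP - → 36 - 1 = 35. Stack: [35]
STORE_FAST q → q=35. Stack: []
LOAD_FAST u → push 6. Stack: [6]
RETURN_VALUE → return 6.

96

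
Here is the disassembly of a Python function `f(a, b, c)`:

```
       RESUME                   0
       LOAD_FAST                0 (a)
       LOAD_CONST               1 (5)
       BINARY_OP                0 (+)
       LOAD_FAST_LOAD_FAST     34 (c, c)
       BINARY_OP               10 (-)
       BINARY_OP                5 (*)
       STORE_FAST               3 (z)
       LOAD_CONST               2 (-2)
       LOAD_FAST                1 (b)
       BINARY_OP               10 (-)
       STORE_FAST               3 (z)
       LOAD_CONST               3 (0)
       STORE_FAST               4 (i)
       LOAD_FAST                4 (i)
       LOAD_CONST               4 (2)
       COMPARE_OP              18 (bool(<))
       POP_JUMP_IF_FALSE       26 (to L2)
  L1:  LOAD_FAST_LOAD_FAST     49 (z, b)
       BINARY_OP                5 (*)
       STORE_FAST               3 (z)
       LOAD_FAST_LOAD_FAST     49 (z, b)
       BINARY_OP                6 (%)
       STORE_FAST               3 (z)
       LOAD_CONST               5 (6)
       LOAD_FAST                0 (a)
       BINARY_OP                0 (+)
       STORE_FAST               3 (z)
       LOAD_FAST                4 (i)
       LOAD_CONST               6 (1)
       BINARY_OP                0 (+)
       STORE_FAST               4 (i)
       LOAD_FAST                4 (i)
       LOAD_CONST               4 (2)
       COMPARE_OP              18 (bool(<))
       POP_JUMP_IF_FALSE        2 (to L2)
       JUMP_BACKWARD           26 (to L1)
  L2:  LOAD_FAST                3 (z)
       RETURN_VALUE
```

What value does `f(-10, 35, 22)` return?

-4

LOAD_FAST a → push -10. Stack: [-10]
LOAD_CONST → push 5. Stack: [-10, 5]
BINARY_OP + → -10 + 5 = -5. Stack: [-5]
LOAD_FAST_LOAD_FAST c,c → push 22,22. Stack: [-5, 22, 22]
BINARY_OP - → 22 - 22 = 0. Stack: [-5, 0]
BINARY_OP * → -5 * 0 = 0. Stack: [0]
STORE_FAST z → z=0. Stack: []
LOAD_CONST → push -2. Stack: [-2]
LOAD_FAST b → push 35. Stack: [-2, 35]
BINARY_OP - → -2 - 35 = -37. Stack: [-37]
STORE_FAST z → z=-37. Stack: []
LOAD_CONST → push 0. Stack: [0]
STORE_FAST i → i=0. Stack: []
LOAD_FAST i → push 0. Stack: [0]
LOAD_CONST → push 2. Stack: [0, 2]
COMPARE_OP bool(<) → 0 vs 2 = True. Stack: [True]
POP_JUMP_IF_FALSE → pop True; no jump. Stack: []
LOAD_FAST_LOAD_FAST z,b → push -37,35. Stack: [-37, 35]
BINARY_OP * → -37 * 35 = -1295. Stack: [-1295]
STORE_FAST z → z=-1295. Stack: []
LOAD_FAST_LOAD_FAST z,b → push -1295,35. Stack: [-1295, 35]
BINARY_OP % → -1295 % 35 = 0. Stack: [0]
STORE_FAST z → z=0. Stack: []
LOAD_CONST → push 6. Stack: [6]
LOAD_FAST a → push -10. Stack: [6, -10]
BINARY_OP + → 6 + -10 = -4. Stack: [-4]
STORE_FAST z → z=-4. Stack: []
LOAD_FAST i → push 0. Stack: [0]
LOAD_CONST → push 1. Stack: [0, 1]
BINARY_OP + → 0 + 1 = 1. Stack: [1]
STORE_FAST i → i=1. Stack: []
LOAD_FAST i → push 1. Stack: [1]
LOAD_CONST → push 2. Stack: [1, 2]
COMPARE_OP bool(<) → 1 vs 2 = True. Stack: [True]
POP_JUMP_IF_FALSE → pop True; no jump. Stack: []
LOAD_FAST_LOAD_FAST z,b → push -4,35. Stack: [-4, 35]
BINARY_OP * → -4 * 35 = -140. Stack: [-140]
STORE_FAST z → z=-140. Stack: []
LOAD_FAST_LOAD_FAST z,b → push -140,35. Stack: [-140, 35]
BINARY_OP % → -140 % 35 = 0. Stack: [0]
STORE_FAST z → z=0. Stack: []
LOAD_CONST → push 6. Stack: [6]
LOAD_FAST a → push -10. Stack: [6, -10]
BINARY_OP + → 6 + -10 = -4. Stack: [-4]
STORE_FAST z → z=-4. Stack: []
LOAD_FAST i → push 1. Stack: [1]
LOAD_CONST → push 1. Stack: [1, 1]
BINARY_OP + → 1 + 1 = 2. Stack: [2]
STORE_FAST i → i=2. Stack: []
LOAD_FAST i → push 2. Stack: [2]
LOAD_CONST → push 2. Stack: [2, 2]
COMPARE_OP bool(<) → 2 vs 2 = False. Stack: [False]
POP_JUMP_IF_FALSE → pop False; jump. Stack: []
LOAD_FAST z → push -4. Stack: [-4]
RETURN_VALUE → return -4.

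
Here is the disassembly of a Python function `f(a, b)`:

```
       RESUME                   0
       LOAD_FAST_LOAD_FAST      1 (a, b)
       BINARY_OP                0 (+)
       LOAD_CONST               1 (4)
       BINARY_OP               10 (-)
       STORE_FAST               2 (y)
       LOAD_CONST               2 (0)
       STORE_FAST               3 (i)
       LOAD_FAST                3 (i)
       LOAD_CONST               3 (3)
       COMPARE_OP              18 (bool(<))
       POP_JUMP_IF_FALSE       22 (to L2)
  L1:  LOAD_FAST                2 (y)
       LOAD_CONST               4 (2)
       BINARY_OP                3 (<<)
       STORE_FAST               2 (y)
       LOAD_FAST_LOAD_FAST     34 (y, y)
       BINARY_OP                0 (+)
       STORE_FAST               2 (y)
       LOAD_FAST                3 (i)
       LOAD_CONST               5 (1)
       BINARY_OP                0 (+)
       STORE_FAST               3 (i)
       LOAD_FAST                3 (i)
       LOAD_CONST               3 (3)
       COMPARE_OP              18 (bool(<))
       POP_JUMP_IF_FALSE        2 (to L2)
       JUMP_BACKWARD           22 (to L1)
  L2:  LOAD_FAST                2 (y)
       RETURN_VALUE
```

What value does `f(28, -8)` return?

LOAD_FAST_LOAD_FAST a,b → push 28,-8. Stack: [28, -8]
BINARY_OP + → 28 + -8 = 20. Stack: [20]
LOAD_CONST → push 4. Stack: [20, 4]
BINARY_OP - → 20 - 4 = 16. Stack: [16]
STORE_FAST y → y=16. Stack: []
LOAD_CONST → push 0. Stack: [0]
STORE_FAST i → i=0. Stack: []
LOAD_FAST i → push 0. Stack: [0]
LOAD_CONST → push 3. Stack: [0, 3]
COMPARE_OP bool(<) → 0 vs 3 = True. Stack: [True]
POP_JUMP_IF_FALSE → pop True; no jump. Stack: []
LOAD_FAST y → push 16. Stack: [16]
LOAD_CONST → push 2. Stack: [16, 2]
BINARY_OP << → 16 << 2 = 64. Stack: [64]
STORE_FAST y → y=64. Stack: []
LOAD_FAST_LOAD_FAST y,y → push 64,64. Stack: [64, 64]
BINARY_OP + → 64 + 64 = 128. Stack: [128]
STORE_FAST y → y=128. Stack: []
LOAD_FAST i → push 0. Stack: [0]
LOAD_CONST → push 1. Stack: [0, 1]
BINARY_OP + → 0 + 1 = 1. Stack: [1]
STORE_FAST i → i=1. Stack: []
LOAD_FAST i → push 1. Stack: [1]
LOAD_CONST → push 3. Stack: [1, 3]
COMPARE_OP bool(<) → 1 vs 3 = True. Stack: [True]
POP_JUMP_IF_FALSE → pop True; no jump. Stack: []
LOAD_FAST y → push 128. Stack: [128]
LOAD_CONST → push 2. Stack: [128, 2]
BINARY_OP << → 128 << 2 = 512. Stack: [512]
STORE_FAST y → y=512. Stack: []
LOAD_FAST_LOAD_FAST y,y → push 512,512. Stack: [512, 512]
BINARY_OP + → 512 + 512 = 1024. Stack: [1024]
STORE_FAST y → y=1024. Stack: []
LOAD_FAST i → push 1. Stack: [1]
LOAD_CONST → push 1. Stack: [1, 1]
BINARY_OP + → 1 + 1 = 2. Stack: [2]
STORE_FAST i → i=2. Stack: []
LOAD_FAST i → push 2. Stack: [2]
LOAD_CONST → push 3. Stack: [2, 3]
COMPARE_OP bool(<) → 2 vs 3 = True. Stack: [True]
POP_JUMP_IF_FALSE → pop True; no jump. Stack: []
LOAD_FAST y → push 1024. Stack: [1024]
LOAD_CONST → push 2. Stack: [1024, 2]
BINARY_OP << → 1024 << 2 = 4096. Stack: [4096]
STORE_FAST y → y=4096. Stack: []
LOAD_FAST_LOAD_FAST y,y → push 4096,4096. Stack: [4096, 4096]
BINARY_OP + → 4096 + 4096 = 8192. Stack: [8192]
STORE_FAST y → y=8192. Stack: []
LOAD_FAST i → push 2. Stack: [2]
LOAD_CONST → push 1. Stack: [2, 1]
BINARY_OP + → 2 + 1 = 3. Stack: [3]
STORE_FAST i → i=3. Stack: []
LOAD_FAST i → push 3. Stack: [3]
LOAD_CONST → push 3. Stack: [3, 3]
COMPARE_OP bool(<) → 3 vs 3 = False. Stack: [False]
POP_JUMP_IF_FALSE → pop False; jump. Stack: []
LOAD_FAST y → push 8192. Stack: [8192]
RETURN_VALUE → return 8192.

8192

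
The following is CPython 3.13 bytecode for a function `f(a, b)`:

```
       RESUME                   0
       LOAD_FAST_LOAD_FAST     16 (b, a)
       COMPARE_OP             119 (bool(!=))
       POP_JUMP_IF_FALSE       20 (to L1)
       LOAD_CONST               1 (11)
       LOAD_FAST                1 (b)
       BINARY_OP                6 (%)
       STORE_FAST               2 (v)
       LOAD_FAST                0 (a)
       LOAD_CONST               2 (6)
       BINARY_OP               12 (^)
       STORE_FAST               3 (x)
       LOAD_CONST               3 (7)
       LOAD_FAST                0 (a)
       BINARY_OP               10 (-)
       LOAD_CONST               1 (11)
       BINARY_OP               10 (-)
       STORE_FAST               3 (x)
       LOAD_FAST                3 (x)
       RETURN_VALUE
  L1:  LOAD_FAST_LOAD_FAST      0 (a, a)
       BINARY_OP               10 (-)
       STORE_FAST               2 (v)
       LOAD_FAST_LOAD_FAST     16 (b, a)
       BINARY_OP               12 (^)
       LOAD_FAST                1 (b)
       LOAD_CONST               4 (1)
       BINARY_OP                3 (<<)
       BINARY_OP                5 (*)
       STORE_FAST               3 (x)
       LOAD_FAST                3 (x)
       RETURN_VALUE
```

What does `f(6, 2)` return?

-10

LOAD_FAST_LOAD_FAST b,a → push 2,6. Stack: [2, 6]
COMPARE_OP bool(!=) → 2 vs 6 = True. Stack: [True]
POP_JUMP_IF_FALSE → pop True; no jump. Stack: []
LOAD_CONST → push 11. Stack: [11]
LOAD_FAST b → push 2. Stack: [11, 2]
BINARY_OP % → 11 % 2 = 1. Stack: [1]
STORE_FAST v → v=1. Stack: []
LOAD_FAST a → push 6. Stack: [6]
LOAD_CONST → push 6. Stack: [6, 6]
BINARY_OP ^ → 6 ^ 6 = 0. Stack: [0]
STORE_FAST x → x=0. Stack: []
LOAD_CONST → push 7. Stack: [7]
LOAD_FAST a → push 6. Stack: [7, 6]
BINARY_OP - → 7 - 6 = 1. Stack: [1]
LOAD_CONST → push 11. Stack: [1, 11]
BINARY_OP - → 1 - 11 = -10. Stack: [-10]
STORE_FAST x → x=-10. Stack: []
LOAD_FAST x → push -10. Stack: [-10]
RETURN_VALUE → return -10.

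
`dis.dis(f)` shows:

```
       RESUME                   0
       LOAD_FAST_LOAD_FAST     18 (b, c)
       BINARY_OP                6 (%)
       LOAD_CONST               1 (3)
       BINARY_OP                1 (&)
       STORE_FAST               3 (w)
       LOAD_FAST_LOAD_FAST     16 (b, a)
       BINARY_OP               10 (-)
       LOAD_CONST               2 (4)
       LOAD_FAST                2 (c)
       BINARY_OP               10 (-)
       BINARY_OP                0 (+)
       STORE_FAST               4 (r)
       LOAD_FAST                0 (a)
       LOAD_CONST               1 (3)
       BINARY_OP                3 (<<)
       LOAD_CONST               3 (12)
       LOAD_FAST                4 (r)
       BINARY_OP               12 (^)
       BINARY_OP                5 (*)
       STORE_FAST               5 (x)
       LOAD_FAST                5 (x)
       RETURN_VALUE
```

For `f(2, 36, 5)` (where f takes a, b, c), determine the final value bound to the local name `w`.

LOAD_FAST_LOAD_FAST b,c → push 36,5. Stack: [36, 5]
BINARY_OP % → 36 % 5 = 1. Stack: [1]
LOAD_CONST → push 3. Stack: [1, 3]
BINARY_OP & → 1 & 3 = 1. Stack: [1]
STORE_FAST w → w=1. Stack: []
LOAD_FAST_LOAD_FAST b,a → push 36,2. Stack: [36, 2]
BINARY_OP - → 36 - 2 = 34. Stack: [34]
LOAD_CONST → push 4. Stack: [34, 4]
LOAD_FAST c → push 5. Stack: [34, 4, 5]
BINARY_OP - → 4 - 5 = -1. Stack: [34, -1]
BINARY_OP + → 34 + -1 = 33. Stack: [33]
STORE_FAST r → r=33. Stack: []
LOAD_FAST a → push 2. Stack: [2]
LOAD_CONST → push 3. Stack: [2, 3]
BINARY_OP << → 2 << 3 = 16. Stack: [16]
LOAD_CONST → push 12. Stack: [16, 12]
LOAD_FAST r → push 33. Stack: [16, 12, 33]
BINARY_OP ^ → 12 ^ 33 = 45. Stack: [16, 45]
BINARY_OP * → 16 * 45 = 720. Stack: [720]
STORE_FAST x → x=720. Stack: []
LOAD_FAST x → push 720. Stack: [720]
RETURN_VALUE → return 720.

1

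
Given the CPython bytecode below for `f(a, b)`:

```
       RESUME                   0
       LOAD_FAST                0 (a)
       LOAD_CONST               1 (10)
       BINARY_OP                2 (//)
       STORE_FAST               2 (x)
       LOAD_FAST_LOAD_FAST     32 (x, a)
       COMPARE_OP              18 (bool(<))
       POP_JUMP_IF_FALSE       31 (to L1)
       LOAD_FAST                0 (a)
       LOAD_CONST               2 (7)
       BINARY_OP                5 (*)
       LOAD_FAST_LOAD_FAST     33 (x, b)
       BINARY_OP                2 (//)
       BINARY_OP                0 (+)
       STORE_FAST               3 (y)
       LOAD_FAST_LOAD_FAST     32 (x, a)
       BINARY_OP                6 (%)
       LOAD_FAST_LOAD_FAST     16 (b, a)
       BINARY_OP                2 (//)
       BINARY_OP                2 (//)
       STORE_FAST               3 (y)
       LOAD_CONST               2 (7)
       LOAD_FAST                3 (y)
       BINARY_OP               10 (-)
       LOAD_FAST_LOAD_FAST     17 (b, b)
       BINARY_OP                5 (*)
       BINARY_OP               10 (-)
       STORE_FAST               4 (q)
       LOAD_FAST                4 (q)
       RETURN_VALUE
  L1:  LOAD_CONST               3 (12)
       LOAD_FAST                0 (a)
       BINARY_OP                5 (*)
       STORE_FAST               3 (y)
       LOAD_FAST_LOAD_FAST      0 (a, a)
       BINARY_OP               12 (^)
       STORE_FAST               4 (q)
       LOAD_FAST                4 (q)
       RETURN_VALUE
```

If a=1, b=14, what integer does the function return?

-189

LOAD_FAST a → push 1. Stack: [1]
LOAD_CONST → push 10. Stack: [1, 10]
BINARY_OP // → 1 // 10 = 0. Stack: [0]
STORE_FAST x → x=0. Stack: []
LOAD_FAST_LOAD_FAST x,a → push 0,1. Stack: [0, 1]
COMPARE_OP bool(<) → 0 vs 1 = True. Stack: [True]
POP_JUMP_IF_FALSE → pop True; no jump. Stack: []
LOAD_FAST a → push 1. Stack: [1]
LOAD_CONST → push 7. Stack: [1, 7]
BINARY_OP * → 1 * 7 = 7. Stack: [7]
LOAD_FAST_LOAD_FAST x,b → push 0,14. Stack: [7, 0, 14]
BINARY_OP // → 0 // 14 = 0. Stack: [7, 0]
BINARY_OP + → 7 + 0 = 7. Stack: [7]
STORE_FAST y → y=7. Stack: []
LOAD_FAST_LOAD_FAST x,a → push 0,1. Stack: [0, 1]
BINARY_OP % → 0 % 1 = 0. Stack: [0]
LOAD_FAST_LOAD_FAST b,a → push 14,1. Stack: [0, 14, 1]
BINARY_OP // → 14 // 1 = 14. Stack: [0, 14]
BINARY_OP // → 0 // 14 = 0. Stack: [0]
STORE_FAST y → y=0. Stack: []
LOAD_CONST → push 7. Stack: [7]
LOAD_FAST y → push 0. Stack: [7, 0]
BINARY_OP - → 7 - 0 = 7. Stack: [7]
LOAD_FAST_LOAD_FAST b,b → push 14,14. Stack: [7, 14, 14]
BINARY_OP * → 14 * 14 = 196. Stack: [7, 196]
BINARY_OP - → 7 - 196 = -189. Stack: [-189]
STORE_FAST q → q=-189. Stack: []
LOAD_FAST q → push -189. Stack: [-189]
RETURN_VALUE → return -189.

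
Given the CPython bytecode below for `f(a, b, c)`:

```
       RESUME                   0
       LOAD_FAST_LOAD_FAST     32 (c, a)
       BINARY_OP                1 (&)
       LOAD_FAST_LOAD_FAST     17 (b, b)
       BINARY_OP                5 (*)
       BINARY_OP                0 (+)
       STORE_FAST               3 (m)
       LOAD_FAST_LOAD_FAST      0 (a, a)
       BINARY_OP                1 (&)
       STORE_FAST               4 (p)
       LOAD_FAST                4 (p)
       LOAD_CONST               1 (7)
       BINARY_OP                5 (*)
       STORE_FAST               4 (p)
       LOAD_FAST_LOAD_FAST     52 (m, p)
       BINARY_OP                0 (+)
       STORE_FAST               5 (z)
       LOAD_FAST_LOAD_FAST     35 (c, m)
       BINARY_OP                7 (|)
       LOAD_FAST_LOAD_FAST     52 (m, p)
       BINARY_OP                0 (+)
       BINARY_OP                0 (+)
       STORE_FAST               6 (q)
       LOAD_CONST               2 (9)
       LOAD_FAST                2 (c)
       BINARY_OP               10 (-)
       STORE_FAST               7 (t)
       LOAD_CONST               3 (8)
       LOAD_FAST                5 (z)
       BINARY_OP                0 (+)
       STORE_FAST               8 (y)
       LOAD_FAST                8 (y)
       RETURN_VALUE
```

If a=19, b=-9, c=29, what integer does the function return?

LOAD_FAST_LOAD_FAST c,a → push 29,19. Stack: [29, 19]
BINARY_OP & → 29 & 19 = 17. Stack: [17]
LOAD_FAST_LOAD_FAST b,b → push -9,-9. Stack: [17, -9, -9]
BINARY_OP * → -9 * -9 = 81. Stack: [17, 81]
BINARY_OP + → 17 + 81 = 98. Stack: [98]
STORE_FAST m → m=98. Stack: []
LOAD_FAST_LOAD_FAST a,a → push 19,19. Stack: [19, 19]
BINARY_OP & → 19 & 19 = 19. Stack: [19]
STORE_FAST p → p=19. Stack: []
LOAD_FAST p → push 19. Stack: [19]
LOAD_CONST → push 7. Stack: [19, 7]
BINARY_OP * → 19 * 7 = 133. Stack: [133]
STORE_FAST p → p=133. Stack: []
LOAD_FAST_LOAD_FAST m,p → push 98,133. Stack: [98, 133]
BINARY_OP + → 98 + 133 = 231. Stack: [231]
STORE_FAST z → z=231. Stack: []
LOAD_FAST_LOAD_FAST c,m → push 29,98. Stack: [29, 98]
BINARY_OP | → 29 | 98 = 127. Stack: [127]
LOAD_FAST_LOAD_FAST m,p → push 98,133. Stack: [127, 98, 133]
BINARY_OP + → 98 + 133 = 231. Stack: [127, 231]
BINARY_OP + → 127 + 231 = 358. Stack: [358]
STORE_FAST q → q=358. Stack: []
LOAD_CONST → push 9. Stack: [9]
LOAD_FAST c → push 29. Stack: [9, 29]
BINARY_OP - → 9 - 29 = -20. Stack: [-20]
STORE_FAST t → t=-20. Stack: []
LOAD_CONST → push 8. Stack: [8]
LOAD_FAST z → push 231. Stack: [8, 231]
BINARY_OP + → 8 + 231 = 239. Stack: [239]
STORE_FAST y → y=239. Stack: []
LOAD_FAST y → push 239. Stack: [239]
RETURN_VALUE → return 239.

239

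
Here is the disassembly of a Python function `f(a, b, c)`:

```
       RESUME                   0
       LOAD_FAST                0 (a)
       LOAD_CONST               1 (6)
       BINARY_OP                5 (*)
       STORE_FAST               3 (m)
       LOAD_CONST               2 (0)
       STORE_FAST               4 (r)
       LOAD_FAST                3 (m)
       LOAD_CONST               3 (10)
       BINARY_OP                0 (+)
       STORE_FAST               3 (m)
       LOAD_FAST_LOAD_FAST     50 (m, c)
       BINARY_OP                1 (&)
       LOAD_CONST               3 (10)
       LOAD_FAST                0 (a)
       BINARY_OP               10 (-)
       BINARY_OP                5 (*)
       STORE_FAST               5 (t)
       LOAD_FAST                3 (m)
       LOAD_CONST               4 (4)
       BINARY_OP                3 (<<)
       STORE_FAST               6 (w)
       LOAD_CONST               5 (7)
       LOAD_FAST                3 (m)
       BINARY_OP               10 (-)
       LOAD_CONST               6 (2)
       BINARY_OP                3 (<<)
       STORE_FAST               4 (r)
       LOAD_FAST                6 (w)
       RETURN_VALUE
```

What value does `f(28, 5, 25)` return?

LOAD_FAST a → push 28. Stack: [28]
LOAD_CONST → push 6. Stack: [28, 6]
BINARY_OP * → 28 * 6 = 168. Stack: [168]
STORE_FAST m → m=168. Stack: []
LOAD_CONST → push 0. Stack: [0]
STORE_FAST r → r=0. Stack: []
LOAD_FAST m → push 168. Stack: [168]
LOAD_CONST → push 10. Stack: [168, 10]
BINARY_OP + → 168 + 10 = 178. Stack: [178]
STORE_FAST m → m=178. Stack: []
LOAD_FAST_LOAD_FAST m,c → push 178,25. Stack: [178, 25]
BINARY_OP & → 178 & 25 = 16. Stack: [16]
LOAD_CONST → push 10. Stack: [16, 10]
LOAD_FAST a → push 28. Stack: [16, 10, 28]
BINARY_OP - → 10 - 28 = -18. Stack: [16, -18]
BINARY_OP * → 16 * -18 = -288. Stack: [-288]
STORE_FAST t → t=-288. Stack: []
LOAD_FAST m → push 178. Stack: [178]
LOAD_CONST → push 4. Stack: [178, 4]
BINARY_OP << → 178 << 4 = 2848. Stack: [2848]
STORE_FAST w → w=2848. Stack: []
LOAD_CONST → push 7. Stack: [7]
LOAD_FAST m → push 178. Stack: [7, 178]
BINARY_OP - → 7 - 178 = -171. Stack: [-171]
LOAD_CONST → push 2. Stack: [-171, 2]
BINARY_OP << → -171 << 2 = -684. Stack: [-684]
STORE_FAST r → r=-684. Stack: []
LOAD_FAST w → push 2848. Stack: [2848]
RETURN_VALUE → return 2848.

2848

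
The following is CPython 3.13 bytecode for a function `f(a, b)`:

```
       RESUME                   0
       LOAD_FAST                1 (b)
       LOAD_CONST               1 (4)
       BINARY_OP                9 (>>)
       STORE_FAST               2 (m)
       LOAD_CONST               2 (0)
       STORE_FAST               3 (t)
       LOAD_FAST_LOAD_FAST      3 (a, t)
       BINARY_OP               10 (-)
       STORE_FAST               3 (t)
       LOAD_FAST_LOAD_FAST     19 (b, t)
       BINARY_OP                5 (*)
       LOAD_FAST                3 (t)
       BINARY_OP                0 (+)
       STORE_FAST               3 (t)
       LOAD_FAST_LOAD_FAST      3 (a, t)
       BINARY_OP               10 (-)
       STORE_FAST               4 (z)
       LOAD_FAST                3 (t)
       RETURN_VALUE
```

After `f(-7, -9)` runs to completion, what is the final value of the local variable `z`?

-63

LOAD_FAST b → push -9. Stack: [-9]
LOAD_CONST → push 4. Stack: [-9, 4]
BINARY_OP >> → -9 >> 4 = -1. Stack: [-1]
STORE_FAST m → m=-1. Stack: []
LOAD_CONST → push 0. Stack: [0]
STORE_FAST t → t=0. Stack: []
LOAD_FAST_LOAD_FAST a,t → push -7,0. Stack: [-7, 0]
BINARY_OP - → -7 - 0 = -7. Stack: [-7]
STORE_FAST t → t=-7. Stack: []
LOAD_FAST_LOAD_FAST b,t → push -9,-7. Stack: [-9, -7]
BINARY_OP * → -9 * -7 = 63. Stack: [63]
LOAD_FAST t → push -7. Stack: [63, -7]
BINARY_OP + → 63 + -7 = 56. Stack: [56]
STORE_FAST t → t=56. Stack: []
LOAD_FAST_LOAD_FAST a,t → push -7,56. Stack: [-7, 56]
BINARY_OP - → -7 - 56 = -63. Stack: [-63]
STORE_FAST z → z=-63. Stack: []
LOAD_FAST t → push 56. Stack: [56]
RETURN_VALUE → return 56.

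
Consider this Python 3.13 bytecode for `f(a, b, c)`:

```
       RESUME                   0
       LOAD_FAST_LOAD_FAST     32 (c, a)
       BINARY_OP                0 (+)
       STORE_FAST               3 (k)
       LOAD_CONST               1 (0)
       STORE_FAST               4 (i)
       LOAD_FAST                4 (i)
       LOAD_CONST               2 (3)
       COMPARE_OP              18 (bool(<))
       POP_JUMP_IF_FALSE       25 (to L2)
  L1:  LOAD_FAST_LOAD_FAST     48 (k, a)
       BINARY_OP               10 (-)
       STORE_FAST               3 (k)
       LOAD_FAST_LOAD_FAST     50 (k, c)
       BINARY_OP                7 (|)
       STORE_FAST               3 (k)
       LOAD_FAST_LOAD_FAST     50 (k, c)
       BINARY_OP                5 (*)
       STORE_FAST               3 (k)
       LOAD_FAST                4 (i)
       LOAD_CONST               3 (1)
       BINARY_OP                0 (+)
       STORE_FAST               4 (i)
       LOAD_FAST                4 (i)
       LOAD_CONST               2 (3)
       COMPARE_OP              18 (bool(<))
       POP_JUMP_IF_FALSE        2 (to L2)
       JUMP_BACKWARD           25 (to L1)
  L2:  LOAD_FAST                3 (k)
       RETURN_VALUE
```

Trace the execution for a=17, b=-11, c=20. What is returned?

152940

LOAD_FAST_LOAD_FAST c,a → push 20,17
BINARY_OP + → 20 + 17 = 37
STORE_FAST k → k=37
LOAD_CONST → push 0
STORE_FAST i → i=0
LOAD_FAST i → push 0
LOAD_CONST → push 3
COMPARE_OP bool(<) → 0 vs 3 = True
POP_JUMP_IF_FALSE → pop True; no jump
LOAD_FAST_LOAD_FAST k,a → push 37,17
BINARY_OP - → 37 - 17 = 20
STORE_FAST k → k=20
LOAD_FAST_LOAD_FAST k,c → push 20,20
BINARY_OP | → 20 | 20 = 20
STORE_FAST k → k=20
LOAD_FAST_LOAD_FAST k,c → push 20,20
BINARY_OP * → 20 * 20 = 400
STORE_FAST k → k=400
LOAD_FAST i → push 0
LOAD_CONST → push 1
BINARY_OP + → 0 + 1 = 1
STORE_FAST i → i=1
LOAD_FAST i → push 1
LOAD_CONST → push 3
COMPARE_OP bool(<) → 1 vs 3 = True
POP_JUMP_IF_FALSE → pop True; no jump
LOAD_FAST_LOAD_FAST k,a → push 400,17
BINARY_OP - → 400 - 17 = 383
STORE_FAST k → k=383
LOAD_FAST_LOAD_FAST k,c → push 383,20
BINARY_OP | → 383 | 20 = 383
STORE_FAST k → k=383
LOAD_FAST_LOAD_FAST k,c → push 383,20
BINARY_OP * → 383 * 20 = 7660
STORE_FAST k → k=7660
LOAD_FAST i → push 1
LOAD_CONST → push 1
BINARY_OP + → 1 + 1 = 2
STORE_FAST i → i=2
LOAD_FAST i → push 2
LOAD_CONST → push 3
COMPARE_OP bool(<) → 2 vs 3 = True
POP_JUMP_IF_FALSE → pop True; no jump
LOAD_FAST_LOAD_FAST k,a → push 7660,17
BINARY_OP - → 7660 - 17 = 7643
STORE_FAST k → k=7643
LOAD_FAST_LOAD_FAST k,c → push 7643,20
BINARY_OP | → 7643 | 20 = 7647
STORE_FAST k → k=7647
LOAD_FAST_LOAD_FAST k,c → push 7647,20
BINARY_OP * → 7647 * 20 = 152940
STORE_FAST k → k=152940
LOAD_FAST i → push 2
LOAD_CONST → push 1
BINARY_OP + → 2 + 1 = 3
STORE_FAST i → i=3
LOAD_FAST i → push 3
LOAD_CONST → push 3
COMPARE_OP bool(<) → 3 vs 3 = False
POP_JUMP_IF_FALSE → pop False; jump
LOAD_FAST k → push 152940
RETURN_VALUE → return 152940.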